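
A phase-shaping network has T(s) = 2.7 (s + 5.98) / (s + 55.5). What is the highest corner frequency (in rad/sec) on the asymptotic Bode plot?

55.5 rad/sec

Break frequencies occur at each pole and zero magnitude: 5.98 rad/sec, 55.5 rad/sec.
The highest is 55.5 rad/sec.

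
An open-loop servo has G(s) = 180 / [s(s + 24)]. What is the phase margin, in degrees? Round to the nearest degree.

Gain crossover: |G(jω)| = 1 at ω ≈ 7.18 rad/sec.
∠G(j7.18) = −90° − arctan(7.18/24) ≈ -106.67°
PM = 180° + (-106.67°) = 73.33°

73°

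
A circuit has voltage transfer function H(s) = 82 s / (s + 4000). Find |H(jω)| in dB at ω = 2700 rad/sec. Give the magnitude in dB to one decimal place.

33.2 dB

|j2700| = 2700
|j2700 + 4000| = √(2700² + 4000²) = 4826
|H(j2700)| = 82 × 2700 / 4826 = 45.877
20 log₁₀(45.877) = 33.23 dB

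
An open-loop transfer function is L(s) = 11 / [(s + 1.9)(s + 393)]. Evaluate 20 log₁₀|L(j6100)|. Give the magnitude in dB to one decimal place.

-130.6 dB

|j6100 + 1.9| = √(6100² + 1.9²) = 6100
|j6100 + 393| = √(6100² + 393²) = 6113
|L(j6100)| = 11 / (6100 × 6113) = 2.9501e-07
20 log₁₀(2.9501e-07) = -130.60 dB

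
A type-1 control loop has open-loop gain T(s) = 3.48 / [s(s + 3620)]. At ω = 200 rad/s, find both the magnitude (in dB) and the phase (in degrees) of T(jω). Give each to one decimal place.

|T| = -106.4 dB, ∠T = -93.2 deg

|j200 + 3620| = √(200² + 3620²) = 3626
|j200| = 200
|T(j200)| = 3.48 / (3626 × 200) = 4.7993e-06
20 log₁₀(4.7993e-06) = -106.38 dB
∠(j200 + 3620) = arctan(200/3620) = 3.16°
∠(j200) = 90.00°
∠T(j200) = − (3.16° + 90.00°) = -93.16°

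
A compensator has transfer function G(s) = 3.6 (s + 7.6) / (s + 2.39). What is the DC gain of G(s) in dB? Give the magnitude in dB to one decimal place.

G(0) = 3.6 × 7.6 / 2.39 = 11.448
20 log₁₀(11.448) = 21.17 dB

21.2 dB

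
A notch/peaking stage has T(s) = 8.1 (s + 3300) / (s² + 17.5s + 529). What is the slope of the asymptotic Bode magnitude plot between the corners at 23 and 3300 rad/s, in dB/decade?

-40 dB/decade

In this band the factors already past their corner are: complex pole pair at ωₙ ≈ 23; net slope = -40 dB/decade.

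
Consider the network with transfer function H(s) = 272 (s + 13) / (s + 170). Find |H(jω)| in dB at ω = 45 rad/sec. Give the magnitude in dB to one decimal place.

|j45 + 13| = √(45² + 13²) = 46.84
|j45 + 170| = √(45² + 170²) = 175.9
|H(j45)| = 272 × 46.84 / 175.9 = 72.449
20 log₁₀(72.449) = 37.20 dB

37.2 dB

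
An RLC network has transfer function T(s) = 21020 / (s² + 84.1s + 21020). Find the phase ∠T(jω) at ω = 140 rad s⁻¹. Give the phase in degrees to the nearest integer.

-83°

∠[(j140)² + 84.1(j140) + 21020] = ∠[1420 + j11774] = 83.12°
∠T(j140) = −83.12° = -83.12°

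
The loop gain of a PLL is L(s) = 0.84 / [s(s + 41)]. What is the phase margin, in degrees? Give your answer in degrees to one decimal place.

Gain crossover: |L(jω)| = 1 at ω ≈ 0.0205 rad s⁻¹.
∠L(j0.0205) = −90° − arctan(0.0205/41) ≈ -90.03°
PM = 180° + (-90.03°) = 89.97°

90.0°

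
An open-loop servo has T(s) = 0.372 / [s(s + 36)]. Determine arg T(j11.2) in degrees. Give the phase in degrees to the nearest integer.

∠(j11.2 + 36) = arctan(11.2/36) = 17.28°
∠(j11.2) = 90.00°
∠T(j11.2) = − (17.28° + 90.00°) = -107.28°

-107°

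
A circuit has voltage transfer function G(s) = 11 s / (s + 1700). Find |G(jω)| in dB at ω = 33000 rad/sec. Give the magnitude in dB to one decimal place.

|j33000| = 3.3e+04
|j33000 + 1700| = √(33000² + 1700²) = 3.304e+04
|G(j33000)| = 11 × 3.3e+04 / 3.304e+04 = 10.985
20 log₁₀(10.985) = 20.82 dB

20.8 dB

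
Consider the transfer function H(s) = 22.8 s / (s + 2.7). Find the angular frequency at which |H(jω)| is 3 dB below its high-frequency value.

For a single-pole high-pass, the −3 dB point is at the pole: ω = 2.7 rad/s.

2.7 rad/s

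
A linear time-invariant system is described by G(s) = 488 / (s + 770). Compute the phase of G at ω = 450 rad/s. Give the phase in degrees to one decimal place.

-30.3°

∠(j450 + 770) = arctan(450/770) = 30.30°
∠G(j450) = −30.30° = -30.30°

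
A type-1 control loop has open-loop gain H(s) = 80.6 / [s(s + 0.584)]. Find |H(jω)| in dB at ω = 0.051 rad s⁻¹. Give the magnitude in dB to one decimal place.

68.6 dB

|j0.051 + 0.584| = √(0.051² + 0.584²) = 0.5862
|j0.051| = 0.051
|H(j0.051)| = 80.6 / (0.5862 × 0.051) = 2695.9
20 log₁₀(2695.9) = 68.61 dB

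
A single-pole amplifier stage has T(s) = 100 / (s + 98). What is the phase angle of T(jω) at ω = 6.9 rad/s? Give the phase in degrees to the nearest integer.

-4°

∠(j6.9 + 98) = arctan(6.9/98) = 4.03°
∠T(j6.9) = −4.03° = -4.03°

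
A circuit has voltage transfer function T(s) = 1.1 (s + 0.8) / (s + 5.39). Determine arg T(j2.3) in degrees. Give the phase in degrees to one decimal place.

∠(j2.3 + 0.8) = arctan(2.3/0.8) = 70.82°
∠(j2.3 + 5.39) = arctan(2.3/5.39) = 23.11°
∠T(j2.3) = 70.82° − 23.11° = 47.71°

47.7 deg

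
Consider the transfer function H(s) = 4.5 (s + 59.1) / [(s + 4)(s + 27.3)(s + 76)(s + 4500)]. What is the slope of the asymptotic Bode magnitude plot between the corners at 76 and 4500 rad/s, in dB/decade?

In this band the factors already past their corner are: zero at 59.1, pole at 4, pole at 27.3, pole at 76; net slope = -40 dB/decade.

-40 dB/decade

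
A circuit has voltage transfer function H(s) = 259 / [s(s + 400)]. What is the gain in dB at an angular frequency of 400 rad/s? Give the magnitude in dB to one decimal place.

|j400 + 400| = √(400² + 400²) = 565.7
|j400| = 400
|H(j400)| = 259 / (565.7 × 400) = 0.0011446
20 log₁₀(0.0011446) = -58.83 dB

-58.8 dB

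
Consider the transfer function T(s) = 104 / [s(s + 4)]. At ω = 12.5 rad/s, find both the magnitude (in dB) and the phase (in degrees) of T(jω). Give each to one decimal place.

|T| = -4.0 dB, ∠T = -162.3 deg

|j12.5 + 4| = √(12.5² + 4²) = 13.12
|j12.5| = 12.5
|T(j12.5)| = 104 / (13.12 × 12.5) = 0.63393
20 log₁₀(0.63393) = -3.96 dB
∠(j12.5 + 4) = arctan(12.5/4) = 72.26°
∠(j12.5) = 90.00°
∠T(j12.5) = − (72.26° + 90.00°) = -162.26°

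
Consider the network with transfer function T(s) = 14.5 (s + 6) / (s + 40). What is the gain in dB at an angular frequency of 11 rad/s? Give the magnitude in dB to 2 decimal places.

|j11 + 6| = √(11² + 6²) = 12.53
|j11 + 40| = √(11² + 40²) = 41.48
|T(j11)| = 14.5 × 12.53 / 41.48 = 4.3795
20 log₁₀(4.3795) = 12.829 dB

12.83 dB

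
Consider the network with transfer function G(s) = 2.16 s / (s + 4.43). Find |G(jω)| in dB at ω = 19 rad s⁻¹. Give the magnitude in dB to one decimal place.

|j19| = 19
|j19 + 4.43| = √(19² + 4.43²) = 19.51
|G(j19)| = 2.16 × 19 / 19.51 = 2.1036
20 log₁₀(2.1036) = 6.46 dB

6.5 dB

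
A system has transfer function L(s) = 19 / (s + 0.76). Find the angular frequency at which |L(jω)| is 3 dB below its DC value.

0.76 rad s⁻¹

For a single-pole low-pass, the −3 dB point is at the pole: ω = 0.76 rad s⁻¹.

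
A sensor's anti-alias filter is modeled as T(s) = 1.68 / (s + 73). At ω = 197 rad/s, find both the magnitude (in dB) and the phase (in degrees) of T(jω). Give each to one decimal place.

|j197 + 73| = √(197² + 73²) = 210.1
|T(j197)| = 1.68 / 210.1 = 0.0079966
20 log₁₀(0.0079966) = -41.94 dB
∠(j197 + 73) = arctan(197/73) = 69.67°
∠T(j197) = −69.67° = -69.67°

|T| = -41.9 dB, ∠T = -69.7 deg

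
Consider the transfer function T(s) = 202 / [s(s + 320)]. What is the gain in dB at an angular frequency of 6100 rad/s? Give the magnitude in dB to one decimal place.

-105.3 dB

|j6100 + 320| = √(6100² + 320²) = 6108
|j6100| = 6100
|T(j6100)| = 202 / (6108 × 6100) = 5.4212e-06
20 log₁₀(5.4212e-06) = -105.32 dB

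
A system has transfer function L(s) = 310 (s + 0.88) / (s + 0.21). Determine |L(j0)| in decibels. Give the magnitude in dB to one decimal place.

L(0) = 310 × 0.88 / 0.21 = 1299
20 log₁₀(1299) = 62.27 dB

62.3 dB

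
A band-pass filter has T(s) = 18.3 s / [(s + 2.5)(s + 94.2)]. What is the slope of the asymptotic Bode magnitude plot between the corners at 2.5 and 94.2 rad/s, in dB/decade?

In this band the factors already past their corner are: 1 differentiator zero, pole at 2.5; net slope = 0 dB/decade.

0 dB/decade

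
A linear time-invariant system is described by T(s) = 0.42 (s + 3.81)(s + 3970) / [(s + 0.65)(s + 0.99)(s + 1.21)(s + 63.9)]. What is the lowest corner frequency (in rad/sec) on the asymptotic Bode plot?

0.65 rad/sec

Break frequencies occur at each pole and zero magnitude: 0.65 rad/sec, 0.99 rad/sec, 1.21 rad/sec, 3.81 rad/sec, 63.9 rad/sec, 3970 rad/sec.
The lowest is 0.65 rad/sec.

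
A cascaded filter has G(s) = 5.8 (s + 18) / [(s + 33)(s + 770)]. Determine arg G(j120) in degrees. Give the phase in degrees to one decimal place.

∠(j120 + 18) = arctan(120/18) = 81.47°
∠(j120 + 33) = arctan(120/33) = 74.62°
∠(j120 + 770) = arctan(120/770) = 8.86°
∠G(j120) = 81.47° − (74.62° + 8.86°) = -2.01°

-2.0 deg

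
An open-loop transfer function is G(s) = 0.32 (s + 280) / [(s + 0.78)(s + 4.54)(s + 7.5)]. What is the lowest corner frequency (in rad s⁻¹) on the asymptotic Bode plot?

0.78 rad s⁻¹

Break frequencies occur at each pole and zero magnitude: 0.78 rad s⁻¹, 4.54 rad s⁻¹, 7.5 rad s⁻¹, 280 rad s⁻¹.
The lowest is 0.78 rad s⁻¹.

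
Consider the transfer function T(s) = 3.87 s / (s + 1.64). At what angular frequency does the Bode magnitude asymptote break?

The single real pole at s = −1.64 gives a corner at ω = 1.64 rad/s.

1.64 rad/s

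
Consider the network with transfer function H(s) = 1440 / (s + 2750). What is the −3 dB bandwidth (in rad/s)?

2750 rad/s

For a single-pole low-pass, the −3 dB point is at the pole: ω = 2750 rad/s.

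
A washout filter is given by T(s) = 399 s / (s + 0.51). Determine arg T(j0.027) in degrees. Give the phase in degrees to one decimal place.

∠(j0.027) = 90.00°
∠(j0.027 + 0.51) = arctan(0.027/0.51) = 3.03°
∠T(j0.027) = 90.00° − 3.03° = 86.97°

87.0°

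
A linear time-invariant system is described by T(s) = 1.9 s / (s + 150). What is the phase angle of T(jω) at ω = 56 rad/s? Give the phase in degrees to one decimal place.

∠(j56) = 90.00°
∠(j56 + 150) = arctan(56/150) = 20.47°
∠T(j56) = 90.00° − 20.47° = 69.53°

69.5°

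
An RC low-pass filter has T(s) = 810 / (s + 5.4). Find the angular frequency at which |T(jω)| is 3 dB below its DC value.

5.4 rad/s

For a single-pole low-pass, the −3 dB point is at the pole: ω = 5.4 rad/s.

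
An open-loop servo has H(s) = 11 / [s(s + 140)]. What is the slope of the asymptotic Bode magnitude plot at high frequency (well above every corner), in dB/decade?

With 0 zeros and 2 poles, the high-frequency asymptotic slope is 20 × (0 − 2) = -40 dB/decade.

-40 dB/decade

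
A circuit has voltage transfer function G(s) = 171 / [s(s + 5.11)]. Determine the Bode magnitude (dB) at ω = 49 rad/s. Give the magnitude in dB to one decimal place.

-23.0 dB

|j49 + 5.11| = √(49² + 5.11²) = 49.27
|j49| = 49
|G(j49)| = 171 / (49.27 × 49) = 0.070836
20 log₁₀(0.070836) = -22.99 dB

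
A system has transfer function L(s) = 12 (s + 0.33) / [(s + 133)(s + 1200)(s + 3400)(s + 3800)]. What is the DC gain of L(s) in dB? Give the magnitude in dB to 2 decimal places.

L(0) = 12 × 0.33 / (133 × 1200 × 3400 × 3800) = 1.9204e-12
20 log₁₀(1.9204e-12) = -234.332 dB

-234.33 dB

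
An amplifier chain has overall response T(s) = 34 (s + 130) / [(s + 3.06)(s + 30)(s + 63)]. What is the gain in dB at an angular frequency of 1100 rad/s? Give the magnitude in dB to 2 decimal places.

|j1100 + 130| = √(1100² + 130²) = 1108
|j1100 + 3.06| = √(1100² + 3.06²) = 1100
|j1100 + 30| = √(1100² + 30²) = 1100
|j1100 + 63| = √(1100² + 63²) = 1102
|T(j1100)| = 34 × 1108 / (1100 × 1100 × 1102) = 2.8238e-05
20 log₁₀(2.8238e-05) = -90.983 dB

-90.98 dB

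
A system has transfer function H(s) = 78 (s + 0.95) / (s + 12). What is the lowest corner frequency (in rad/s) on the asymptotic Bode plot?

Break frequencies occur at each pole and zero magnitude: 0.95 rad/s, 12 rad/s.
The lowest is 0.95 rad/s.

0.95 rad/s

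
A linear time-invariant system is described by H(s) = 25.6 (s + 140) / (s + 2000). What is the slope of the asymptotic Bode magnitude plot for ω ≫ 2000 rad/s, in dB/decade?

0 dB/decade

With 1 zero and 1 pole, the high-frequency asymptotic slope is 20 × (1 − 1) = 0 dB/decade.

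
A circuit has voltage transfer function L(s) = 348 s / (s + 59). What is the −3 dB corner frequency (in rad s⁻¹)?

59 rad s⁻¹

For a single-pole high-pass, the −3 dB point is at the pole: ω = 59 rad s⁻¹.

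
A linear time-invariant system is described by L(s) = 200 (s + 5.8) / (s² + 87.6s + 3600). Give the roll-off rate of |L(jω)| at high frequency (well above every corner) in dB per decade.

With 1 zero and 2 poles, the high-frequency asymptotic slope is 20 × (1 − 2) = -20 dB/decade.

-20 dB/decade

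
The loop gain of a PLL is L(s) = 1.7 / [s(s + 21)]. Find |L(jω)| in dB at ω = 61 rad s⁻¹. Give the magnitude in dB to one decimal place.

-67.3 dB

|j61 + 21| = √(61² + 21²) = 64.51
|j61| = 61
|L(j61)| = 1.7 / (64.51 × 61) = 0.00043198
20 log₁₀(0.00043198) = -67.29 dB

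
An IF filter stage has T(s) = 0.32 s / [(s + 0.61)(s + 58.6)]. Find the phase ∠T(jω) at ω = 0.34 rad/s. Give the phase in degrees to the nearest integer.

∠(j0.34) = 90.00°
∠(j0.34 + 0.61) = arctan(0.34/0.61) = 29.13°
∠(j0.34 + 58.6) = arctan(0.34/58.6) = 0.33°
∠T(j0.34) = 90.00° − (29.13° + 0.33°) = 60.53°

61°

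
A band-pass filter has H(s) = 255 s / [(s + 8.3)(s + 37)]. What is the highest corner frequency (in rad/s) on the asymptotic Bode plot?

Break frequencies occur at each pole and zero magnitude: 8.3 rad/s, 37 rad/s.
The highest is 37 rad/s.

37 rad/s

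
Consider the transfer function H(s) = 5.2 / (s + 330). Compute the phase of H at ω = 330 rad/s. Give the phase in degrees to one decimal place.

∠(j330 + 330) = arctan(330/330) = 45.00°
∠H(j330) = −45.00° = -45.00°

-45.0°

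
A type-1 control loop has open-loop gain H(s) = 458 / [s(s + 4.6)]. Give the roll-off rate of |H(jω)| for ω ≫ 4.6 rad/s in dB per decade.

-40 dB/decade

With 0 zeros and 2 poles, the high-frequency asymptotic slope is 20 × (0 − 2) = -40 dB/decade.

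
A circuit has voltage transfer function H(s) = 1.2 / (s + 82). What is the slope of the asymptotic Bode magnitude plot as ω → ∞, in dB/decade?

-20 dB/decade

With 0 zeros and 1 pole, the high-frequency asymptotic slope is 20 × (0 − 1) = -20 dB/decade.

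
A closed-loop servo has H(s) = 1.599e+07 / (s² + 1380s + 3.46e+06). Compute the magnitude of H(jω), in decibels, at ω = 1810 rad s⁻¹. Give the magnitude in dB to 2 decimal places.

|(j1810)² + 1380(j1810) + 3.46e+06| = |1.839e+05 + j2.4978e+06| = 2.505e+06
|H(j1810)| = 1.599e+07 / 2.505e+06 = 6.3844
20 log₁₀(6.3844) = 16.102 dB

16.10 dB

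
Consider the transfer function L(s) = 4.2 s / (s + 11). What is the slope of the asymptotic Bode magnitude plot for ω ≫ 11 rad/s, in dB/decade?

0 dB/decade

With 1 zero and 1 pole, the high-frequency asymptotic slope is 20 × (1 − 1) = 0 dB/decade.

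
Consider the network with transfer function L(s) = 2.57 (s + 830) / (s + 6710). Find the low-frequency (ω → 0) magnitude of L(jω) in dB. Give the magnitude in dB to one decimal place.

-10.0 dB

L(0) = 2.57 × 830 / 6710 = 0.3179
20 log₁₀(0.3179) = -9.95 dB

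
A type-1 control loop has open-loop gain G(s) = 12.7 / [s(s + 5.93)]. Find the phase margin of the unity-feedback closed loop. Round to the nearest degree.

Gain crossover: |G(jω)| = 1 at ω ≈ 2.03 rad/s.
∠G(j2.03) = −90° − arctan(2.03/5.93) ≈ -108.87°
PM = 180° + (-108.87°) = 71.13°

71°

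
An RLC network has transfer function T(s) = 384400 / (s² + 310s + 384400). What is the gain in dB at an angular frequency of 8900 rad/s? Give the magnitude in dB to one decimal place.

|(j8900)² + 310(j8900) + 384400| = |-7.8826e+07 + j2.759e+06| = 7.887e+07
|T(j8900)| = 384400 / 7.887e+07 = 0.0048736
20 log₁₀(0.0048736) = -46.24 dB

-46.2 dB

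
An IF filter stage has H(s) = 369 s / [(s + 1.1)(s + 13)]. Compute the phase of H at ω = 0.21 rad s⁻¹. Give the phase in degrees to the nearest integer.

∠(j0.21) = 90.00°
∠(j0.21 + 1.1) = arctan(0.21/1.1) = 10.81°
∠(j0.21 + 13) = arctan(0.21/13) = 0.93°
∠H(j0.21) = 90.00° − (10.81° + 0.93°) = 78.27°

78°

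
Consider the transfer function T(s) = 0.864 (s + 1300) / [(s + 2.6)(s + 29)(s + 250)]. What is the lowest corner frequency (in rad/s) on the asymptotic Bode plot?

Break frequencies occur at each pole and zero magnitude: 2.6 rad/s, 29 rad/s, 250 rad/s, 1300 rad/s.
The lowest is 2.6 rad/s.

2.6 rad/s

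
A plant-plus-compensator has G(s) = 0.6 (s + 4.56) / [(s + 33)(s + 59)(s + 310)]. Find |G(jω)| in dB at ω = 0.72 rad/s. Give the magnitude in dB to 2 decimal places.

-106.77 dB

|j0.72 + 4.56| = √(0.72² + 4.56²) = 4.616
|j0.72 + 33| = √(0.72² + 33²) = 33.01
|j0.72 + 59| = √(0.72² + 59²) = 59
|j0.72 + 310| = √(0.72² + 310²) = 310
|G(j0.72)| = 0.6 × 4.616 / (33.01 × 59 × 310) = 4.5877e-06
20 log₁₀(4.5877e-06) = -106.768 dB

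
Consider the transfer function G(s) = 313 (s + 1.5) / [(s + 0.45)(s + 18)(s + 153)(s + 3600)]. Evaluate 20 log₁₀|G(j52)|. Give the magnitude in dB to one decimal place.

-100.2 dB

|j52 + 1.5| = √(52² + 1.5²) = 52.02
|j52 + 0.45| = √(52² + 0.45²) = 52
|j52 + 18| = √(52² + 18²) = 55.03
|j52 + 153| = √(52² + 153²) = 161.6
|j52 + 3600| = √(52² + 3600²) = 3600
|G(j52)| = 313 × 52.02 / (52 × 55.03 × 161.6 × 3600) = 9.7804e-06
20 log₁₀(9.7804e-06) = -100.19 dB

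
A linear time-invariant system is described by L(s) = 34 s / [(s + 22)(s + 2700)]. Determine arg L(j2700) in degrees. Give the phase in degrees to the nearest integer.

∠(j2700) = 90.00°
∠(j2700 + 22) = arctan(2700/22) = 89.53°
∠(j2700 + 2700) = arctan(2700/2700) = 45.00°
∠L(j2700) = 90.00° − (89.53° + 45.00°) = -44.53°

-45°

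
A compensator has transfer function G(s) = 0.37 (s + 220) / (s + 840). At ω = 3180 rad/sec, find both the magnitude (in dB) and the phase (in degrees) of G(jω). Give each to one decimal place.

|G| = -8.9 dB, ∠G = 10.8°

|j3180 + 220| = √(3180² + 220²) = 3188
|j3180 + 840| = √(3180² + 840²) = 3289
|G(j3180)| = 0.37 × 3188 / 3289 = 0.35859
20 log₁₀(0.35859) = -8.91 dB
∠(j3180 + 220) = arctan(3180/220) = 86.04°
∠(j3180 + 840) = arctan(3180/840) = 75.20°
∠G(j3180) = 86.04° − 75.20° = 10.84°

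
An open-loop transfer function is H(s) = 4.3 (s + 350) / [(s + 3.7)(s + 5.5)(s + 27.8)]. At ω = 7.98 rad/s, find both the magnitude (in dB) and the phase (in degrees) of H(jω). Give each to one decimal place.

|H| = -4.3 dB, ∠H = -135.3°

|j7.98 + 350| = √(7.98² + 350²) = 350.1
|j7.98 + 3.7| = √(7.98² + 3.7²) = 8.796
|j7.98 + 5.5| = √(7.98² + 5.5²) = 9.692
|j7.98 + 27.8| = √(7.98² + 27.8²) = 28.92
|H(j7.98)| = 4.3 × 350.1 / (8.796 × 9.692 × 28.92) = 0.61055
20 log₁₀(0.61055) = -4.29 dB
∠(j7.98 + 350) = arctan(7.98/350) = 1.31°
∠(j7.98 + 3.7) = arctan(7.98/3.7) = 65.12°
∠(j7.98 + 5.5) = arctan(7.98/5.5) = 55.42°
∠(j7.98 + 27.8) = arctan(7.98/27.8) = 16.02°
∠H(j7.98) = 1.31° − (65.12° + 55.42° + 16.02°) = -135.26°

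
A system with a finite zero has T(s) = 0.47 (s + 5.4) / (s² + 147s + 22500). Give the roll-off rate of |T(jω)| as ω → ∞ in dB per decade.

-20 dB/decade

With 1 zero and 2 poles, the high-frequency asymptotic slope is 20 × (1 − 2) = -20 dB/decade.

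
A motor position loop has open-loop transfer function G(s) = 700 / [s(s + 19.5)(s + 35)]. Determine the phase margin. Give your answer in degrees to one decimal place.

85.3°

Gain crossover: |G(jω)| = 1 at ω ≈ 1.02 rad/s.
∠G(j1.02) = −90° − arctan(1.02/19.5) − arctan(1.02/35) ≈ -94.68°
PM = 180° + (-94.68°) = 85.32°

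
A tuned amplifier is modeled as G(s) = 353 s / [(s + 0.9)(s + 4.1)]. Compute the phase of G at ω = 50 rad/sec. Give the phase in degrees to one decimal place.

∠(j50) = 90.00°
∠(j50 + 0.9) = arctan(50/0.9) = 88.97°
∠(j50 + 4.1) = arctan(50/4.1) = 85.31°
∠G(j50) = 90.00° − (88.97° + 85.31°) = -84.28°

-84.3 deg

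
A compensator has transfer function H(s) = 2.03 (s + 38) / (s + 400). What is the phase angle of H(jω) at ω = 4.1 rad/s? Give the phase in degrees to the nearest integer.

6°

∠(j4.1 + 38) = arctan(4.1/38) = 6.16°
∠(j4.1 + 400) = arctan(4.1/400) = 0.59°
∠H(j4.1) = 6.16° − 0.59° = 5.57°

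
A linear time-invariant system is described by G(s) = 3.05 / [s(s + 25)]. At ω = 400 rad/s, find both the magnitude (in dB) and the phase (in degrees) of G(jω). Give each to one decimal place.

|j400 + 25| = √(400² + 25²) = 400.8
|j400| = 400
|G(j400)| = 3.05 / (400.8 × 400) = 1.9025e-05
20 log₁₀(1.9025e-05) = -94.41 dB
∠(j400 + 25) = arctan(400/25) = 86.42°
∠(j400) = 90.00°
∠G(j400) = − (86.42° + 90.00°) = -176.42°

|G| = -94.4 dB, ∠G = -176.4°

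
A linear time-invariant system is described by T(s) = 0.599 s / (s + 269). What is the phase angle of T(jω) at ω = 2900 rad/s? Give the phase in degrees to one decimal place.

∠(j2900) = 90.00°
∠(j2900 + 269) = arctan(2900/269) = 84.70°
∠T(j2900) = 90.00° − 84.70° = 5.30°

5.3°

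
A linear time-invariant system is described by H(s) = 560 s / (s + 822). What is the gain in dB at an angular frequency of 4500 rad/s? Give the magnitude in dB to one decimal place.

|j4500| = 4500
|j4500 + 822| = √(4500² + 822²) = 4574
|H(j4500)| = 560 × 4500 / 4574 = 550.88
20 log₁₀(550.88) = 54.82 dB

54.8 dB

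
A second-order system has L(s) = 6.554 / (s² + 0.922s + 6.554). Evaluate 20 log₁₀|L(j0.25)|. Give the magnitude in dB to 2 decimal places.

0.08 dB

|(j0.25)² + 0.922(j0.25) + 6.554| = |6.4915 + j0.2305| = 6.496
|L(j0.25)| = 6.554 / 6.496 = 1.009
20 log₁₀(1.009) = 0.078 dB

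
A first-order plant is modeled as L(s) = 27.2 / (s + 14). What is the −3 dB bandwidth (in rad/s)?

14 rad/s

For a single-pole low-pass, the −3 dB point is at the pole: ω = 14 rad/s.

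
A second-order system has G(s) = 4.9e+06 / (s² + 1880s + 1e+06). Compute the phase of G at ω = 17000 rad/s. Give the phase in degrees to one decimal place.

-173.7°

∠[(j17000)² + 1880(j17000) + 1e+06] = ∠[-2.88e+08 + j3.196e+07] = 173.67°
∠G(j17000) = −173.67° = -173.67°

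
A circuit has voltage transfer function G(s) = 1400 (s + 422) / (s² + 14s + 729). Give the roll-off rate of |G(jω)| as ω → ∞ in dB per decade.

-20 dB/decade

With 1 zero and 2 poles, the high-frequency asymptotic slope is 20 × (1 − 2) = -20 dB/decade.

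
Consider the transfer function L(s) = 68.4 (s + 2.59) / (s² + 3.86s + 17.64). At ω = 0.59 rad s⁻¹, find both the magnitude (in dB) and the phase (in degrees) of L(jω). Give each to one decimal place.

|L| = 20.4 dB, ∠L = 5.3°

|j0.59 + 2.59| = √(0.59² + 2.59²) = 2.656
|(j0.59)² + 3.86(j0.59) + 17.64| = |17.292 + j2.2774| = 17.44
|L(j0.59)| = 68.4 × 2.656 / 17.44 = 10.418
20 log₁₀(10.418) = 20.36 dB
∠(j0.59 + 2.59) = arctan(0.59/2.59) = 12.83°
∠[(j0.59)² + 3.86(j0.59) + 17.64] = ∠[17.292 + j2.2774] = 7.50°
∠L(j0.59) = 12.83° − 7.50° = 5.33°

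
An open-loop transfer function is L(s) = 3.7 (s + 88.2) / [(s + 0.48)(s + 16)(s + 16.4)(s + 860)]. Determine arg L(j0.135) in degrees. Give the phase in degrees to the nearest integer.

-17°

∠(j0.135 + 88.2) = arctan(0.135/88.2) = 0.09°
∠(j0.135 + 0.48) = arctan(0.135/0.48) = 15.71°
∠(j0.135 + 16) = arctan(0.135/16) = 0.48°
∠(j0.135 + 16.4) = arctan(0.135/16.4) = 0.47°
∠(j0.135 + 860) = arctan(0.135/860) = 0.01°
∠L(j0.135) = 0.09° − (15.71° + 0.48° + 0.47° + 0.01°) = -16.58°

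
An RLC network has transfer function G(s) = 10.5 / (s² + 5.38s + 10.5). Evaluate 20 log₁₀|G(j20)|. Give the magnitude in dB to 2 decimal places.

-31.71 dB

|(j20)² + 5.38(j20) + 10.5| = |-389.5 + j107.6| = 404.1
|G(j20)| = 10.5 / 404.1 = 0.025984
20 log₁₀(0.025984) = -31.706 dB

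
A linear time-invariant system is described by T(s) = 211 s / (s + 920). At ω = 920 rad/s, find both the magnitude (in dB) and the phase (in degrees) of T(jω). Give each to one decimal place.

|j920| = 920
|j920 + 920| = √(920² + 920²) = 1301
|T(j920)| = 211 × 920 / 1301 = 149.2
20 log₁₀(149.2) = 43.48 dB
∠(j920) = 90.00°
∠(j920 + 920) = arctan(920/920) = 45.00°
∠T(j920) = 90.00° − 45.00° = 45.00°

|T| = 43.5 dB, ∠T = 45.0 deg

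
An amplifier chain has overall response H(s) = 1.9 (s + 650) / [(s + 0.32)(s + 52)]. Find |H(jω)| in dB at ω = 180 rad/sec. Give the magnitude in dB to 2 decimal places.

-28.40 dB

|j180 + 650| = √(180² + 650²) = 674.5
|j180 + 0.32| = √(180² + 0.32²) = 180
|j180 + 52| = √(180² + 52²) = 187.4
|H(j180)| = 1.9 × 674.5 / (180 × 187.4) = 0.037998
20 log₁₀(0.037998) = -28.405 dB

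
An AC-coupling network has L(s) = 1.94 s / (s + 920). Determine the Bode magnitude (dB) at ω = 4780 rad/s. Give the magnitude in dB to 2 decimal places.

5.60 dB

|j4780| = 4780
|j4780 + 920| = √(4780² + 920²) = 4868
|L(j4780)| = 1.94 × 4780 / 4868 = 1.905
20 log₁₀(1.905) = 5.598 dB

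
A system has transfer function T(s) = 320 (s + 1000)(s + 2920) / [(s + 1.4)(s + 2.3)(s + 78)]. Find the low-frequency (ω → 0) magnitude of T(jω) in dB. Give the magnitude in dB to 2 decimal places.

131.41 dB

T(0) = 320 × 1000 × 2920 / (1.4 × 2.3 × 78) = 3.7203e+06
20 log₁₀(3.7203e+06) = 131.412 dB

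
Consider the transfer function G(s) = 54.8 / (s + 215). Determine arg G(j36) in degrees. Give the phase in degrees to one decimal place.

-9.5°

∠(j36 + 215) = arctan(36/215) = 9.51°
∠G(j36) = −9.51° = -9.51°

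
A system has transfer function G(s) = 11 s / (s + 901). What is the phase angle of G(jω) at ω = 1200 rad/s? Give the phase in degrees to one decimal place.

∠(j1200) = 90.00°
∠(j1200 + 901) = arctan(1200/901) = 53.10°
∠G(j1200) = 90.00° − 53.10° = 36.90°

36.9 deg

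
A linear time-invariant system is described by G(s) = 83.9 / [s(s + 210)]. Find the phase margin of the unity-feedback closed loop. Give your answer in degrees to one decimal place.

89.9°

Gain crossover: |G(jω)| = 1 at ω ≈ 0.4 rad s⁻¹.
∠G(j0.4) = −90° − arctan(0.4/210) ≈ -90.11°
PM = 180° + (-90.11°) = 89.89°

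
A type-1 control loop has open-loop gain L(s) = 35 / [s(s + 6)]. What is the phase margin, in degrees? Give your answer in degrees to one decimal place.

Gain crossover: |L(jω)| = 1 at ω ≈ 4.62 rad/s.
∠L(j4.62) = −90° − arctan(4.62/6) ≈ -127.60°
PM = 180° + (-127.60°) = 52.40°

52.4°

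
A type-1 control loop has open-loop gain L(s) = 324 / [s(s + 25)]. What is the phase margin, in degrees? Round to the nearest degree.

Gain crossover: |L(jω)| = 1 at ω ≈ 11.7 rad s⁻¹.
∠L(j11.7) = −90° − arctan(11.7/25) ≈ -115.14°
PM = 180° + (-115.14°) = 64.86°

65 deg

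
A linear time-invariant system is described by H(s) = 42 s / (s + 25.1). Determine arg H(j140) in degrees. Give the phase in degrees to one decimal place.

10.2 deg

∠(j140) = 90.00°
∠(j140 + 25.1) = arctan(140/25.1) = 79.84°
∠H(j140) = 90.00° − 79.84° = 10.16°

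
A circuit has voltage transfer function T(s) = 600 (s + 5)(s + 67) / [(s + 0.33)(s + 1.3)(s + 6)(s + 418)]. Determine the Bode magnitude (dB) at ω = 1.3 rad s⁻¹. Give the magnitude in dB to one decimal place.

30.3 dB

|j1.3 + 5| = √(1.3² + 5²) = 5.166
|j1.3 + 67| = √(1.3² + 67²) = 67.01
|j1.3 + 0.33| = √(1.3² + 0.33²) = 1.341
|j1.3 + 1.3| = √(1.3² + 1.3²) = 1.838
|j1.3 + 6| = √(1.3² + 6²) = 6.139
|j1.3 + 418| = √(1.3² + 418²) = 418
|T(j1.3)| = 600 × 5.166 × 67.01 / (1.341 × 1.838 × 6.139 × 418) = 32.827
20 log₁₀(32.827) = 30.32 dB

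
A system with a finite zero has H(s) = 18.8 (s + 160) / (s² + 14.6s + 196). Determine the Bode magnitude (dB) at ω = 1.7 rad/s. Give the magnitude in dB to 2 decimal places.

23.78 dB

|j1.7 + 160| = √(1.7² + 160²) = 160
|(j1.7)² + 14.6(j1.7) + 196| = |193.11 + j24.82| = 194.7
|H(j1.7)| = 18.8 × 160 / 194.7 = 15.45
20 log₁₀(15.45) = 23.779 dB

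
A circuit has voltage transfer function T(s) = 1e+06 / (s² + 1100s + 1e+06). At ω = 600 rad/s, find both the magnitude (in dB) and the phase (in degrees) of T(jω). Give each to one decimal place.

|T| = 0.7 dB, ∠T = -45.9°

|(j600)² + 1100(j600) + 1e+06| = |6.4e+05 + j6.6e+05| = 9.193e+05
|T(j600)| = 1e+06 / 9.193e+05 = 1.0877
20 log₁₀(1.0877) = 0.73 dB
∠[(j600)² + 1100(j600) + 1e+06] = ∠[6.4e+05 + j6.6e+05] = 45.88°
∠T(j600) = −45.88° = -45.88°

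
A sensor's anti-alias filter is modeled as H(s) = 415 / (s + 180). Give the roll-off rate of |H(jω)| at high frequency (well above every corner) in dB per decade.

-20 dB/decade

With 0 zeros and 1 pole, the high-frequency asymptotic slope is 20 × (0 − 1) = -20 dB/decade.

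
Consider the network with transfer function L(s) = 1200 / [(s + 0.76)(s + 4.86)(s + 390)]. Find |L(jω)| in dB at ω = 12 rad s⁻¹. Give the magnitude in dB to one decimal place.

|j12 + 0.76| = √(12² + 0.76²) = 12.02
|j12 + 4.86| = √(12² + 4.86²) = 12.95
|j12 + 390| = √(12² + 390²) = 390.2
|L(j12)| = 1200 / (12.02 × 12.95 × 390.2) = 0.019756
20 log₁₀(0.019756) = -34.09 dB

-34.1 dB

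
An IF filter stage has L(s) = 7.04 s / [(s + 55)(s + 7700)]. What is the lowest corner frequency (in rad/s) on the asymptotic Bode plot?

55 rad/s

Break frequencies occur at each pole and zero magnitude: 55 rad/s, 7700 rad/s.
The lowest is 55 rad/s.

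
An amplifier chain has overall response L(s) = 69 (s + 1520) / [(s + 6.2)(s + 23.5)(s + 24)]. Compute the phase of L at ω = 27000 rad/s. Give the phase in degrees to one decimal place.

∠(j27000 + 1520) = arctan(27000/1520) = 86.78°
∠(j27000 + 6.2) = arctan(27000/6.2) = 89.99°
∠(j27000 + 23.5) = arctan(27000/23.5) = 89.95°
∠(j27000 + 24) = arctan(27000/24) = 89.95°
∠L(j27000) = 86.78° − (89.99° + 89.95° + 89.95°) = -183.11°

-183.1°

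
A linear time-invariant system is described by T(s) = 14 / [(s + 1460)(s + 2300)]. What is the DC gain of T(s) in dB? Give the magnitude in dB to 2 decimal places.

T(0) = 14 / (1460 × 2300) = 4.1691e-06
20 log₁₀(4.1691e-06) = -107.599 dB

-107.60 dB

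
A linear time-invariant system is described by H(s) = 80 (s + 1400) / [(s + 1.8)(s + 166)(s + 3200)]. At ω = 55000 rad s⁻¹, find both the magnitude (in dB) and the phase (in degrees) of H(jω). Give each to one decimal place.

|H| = -151.6 dB, ∠H = -178.0°

|j55000 + 1400| = √(55000² + 1400²) = 5.502e+04
|j55000 + 1.8| = √(55000² + 1.8²) = 5.5e+04
|j55000 + 166| = √(55000² + 166²) = 5.5e+04
|j55000 + 3200| = √(55000² + 3200²) = 5.509e+04
|H(j55000)| = 80 × 5.502e+04 / (5.5e+04 × 5.5e+04 × 5.509e+04) = 2.641e-08
20 log₁₀(2.641e-08) = -151.56 dB
∠(j55000 + 1400) = arctan(55000/1400) = 88.54°
∠(j55000 + 1.8) = arctan(55000/1.8) = 90.00°
∠(j55000 + 166) = arctan(55000/166) = 89.83°
∠(j55000 + 3200) = arctan(55000/3200) = 86.67°
∠H(j55000) = 88.54° − (90.00° + 89.83° + 86.67°) = -177.95°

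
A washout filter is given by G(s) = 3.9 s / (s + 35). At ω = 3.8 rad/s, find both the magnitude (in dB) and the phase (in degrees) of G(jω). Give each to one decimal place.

|G| = -7.5 dB, ∠G = 83.8 deg

|j3.8| = 3.8
|j3.8 + 35| = √(3.8² + 35²) = 35.21
|G(j3.8)| = 3.9 × 3.8 / 35.21 = 0.42095
20 log₁₀(0.42095) = -7.52 dB
∠(j3.8) = 90.00°
∠(j3.8 + 35) = arctan(3.8/35) = 6.20°
∠G(j3.8) = 90.00° − 6.20° = 83.80°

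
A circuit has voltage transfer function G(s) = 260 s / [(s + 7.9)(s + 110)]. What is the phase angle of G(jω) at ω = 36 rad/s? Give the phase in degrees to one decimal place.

∠(j36) = 90.00°
∠(j36 + 7.9) = arctan(36/7.9) = 77.62°
∠(j36 + 110) = arctan(36/110) = 18.12°
∠G(j36) = 90.00° − (77.62° + 18.12°) = -5.74°

-5.7°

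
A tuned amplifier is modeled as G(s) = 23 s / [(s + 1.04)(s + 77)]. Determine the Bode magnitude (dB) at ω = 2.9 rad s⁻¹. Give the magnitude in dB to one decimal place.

-11.0 dB

|j2.9| = 2.9
|j2.9 + 1.04| = √(2.9² + 1.04²) = 3.081
|j2.9 + 77| = √(2.9² + 77²) = 77.05
|G(j2.9)| = 23 × 2.9 / (3.081 × 77.05) = 0.28097
20 log₁₀(0.28097) = -11.03 dB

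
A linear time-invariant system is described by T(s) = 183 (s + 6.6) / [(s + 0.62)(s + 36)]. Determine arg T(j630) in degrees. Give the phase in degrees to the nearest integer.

-87°

∠(j630 + 6.6) = arctan(630/6.6) = 89.40°
∠(j630 + 0.62) = arctan(630/0.62) = 89.94°
∠(j630 + 36) = arctan(630/36) = 86.73°
∠T(j630) = 89.40° − (89.94° + 86.73°) = -87.27°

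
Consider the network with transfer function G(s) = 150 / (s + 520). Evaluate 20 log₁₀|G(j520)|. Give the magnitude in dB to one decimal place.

|j520 + 520| = √(520² + 520²) = 735.4
|G(j520)| = 150 / 735.4 = 0.20397
20 log₁₀(0.20397) = -13.81 dB

-13.8 dB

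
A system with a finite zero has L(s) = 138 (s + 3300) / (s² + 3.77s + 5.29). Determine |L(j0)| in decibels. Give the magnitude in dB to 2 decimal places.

L(0) = 138 × 3300 / 5.29 = 86087
20 log₁₀(86087) = 98.699 dB

98.70 dB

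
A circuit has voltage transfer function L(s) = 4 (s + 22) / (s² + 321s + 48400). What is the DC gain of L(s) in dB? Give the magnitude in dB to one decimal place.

L(0) = 4 × 22 / 48400 = 0.0018182
20 log₁₀(0.0018182) = -54.81 dB

-54.8 dB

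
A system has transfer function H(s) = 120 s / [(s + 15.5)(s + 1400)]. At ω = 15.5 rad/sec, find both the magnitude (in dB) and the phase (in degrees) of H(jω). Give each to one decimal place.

|j15.5| = 15.5
|j15.5 + 15.5| = √(15.5² + 15.5²) = 21.92
|j15.5 + 1400| = √(15.5² + 1400²) = 1400
|H(j15.5)| = 120 × 15.5 / (21.92 × 1400) = 0.060605
20 log₁₀(0.060605) = -24.35 dB
∠(j15.5) = 90.00°
∠(j15.5 + 15.5) = arctan(15.5/15.5) = 45.00°
∠(j15.5 + 1400) = arctan(15.5/1400) = 0.63°
∠H(j15.5) = 90.00° − (45.00° + 0.63°) = 44.37°

|H| = -24.3 dB, ∠H = 44.4 deg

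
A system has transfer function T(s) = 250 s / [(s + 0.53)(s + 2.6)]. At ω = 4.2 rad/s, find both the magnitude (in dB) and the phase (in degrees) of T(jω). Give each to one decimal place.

|T| = 34.0 dB, ∠T = -51.0°

|j4.2| = 4.2
|j4.2 + 0.53| = √(4.2² + 0.53²) = 4.233
|j4.2 + 2.6| = √(4.2² + 2.6²) = 4.94
|T(j4.2)| = 250 × 4.2 / (4.233 × 4.94) = 50.213
20 log₁₀(50.213) = 34.02 dB
∠(j4.2) = 90.00°
∠(j4.2 + 0.53) = arctan(4.2/0.53) = 82.81°
∠(j4.2 + 2.6) = arctan(4.2/2.6) = 58.24°
∠T(j4.2) = 90.00° − (82.81° + 58.24°) = -51.05°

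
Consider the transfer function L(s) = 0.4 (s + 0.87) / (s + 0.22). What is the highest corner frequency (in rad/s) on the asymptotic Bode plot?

0.87 rad/s

Break frequencies occur at each pole and zero magnitude: 0.22 rad/s, 0.87 rad/s.
The highest is 0.87 rad/s.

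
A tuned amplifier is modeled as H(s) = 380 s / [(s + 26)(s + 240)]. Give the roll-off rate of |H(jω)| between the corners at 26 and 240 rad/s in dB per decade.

In this band the factors already past their corner are: 1 differentiator zero, pole at 26; net slope = 0 dB/decade.

0 dB/decade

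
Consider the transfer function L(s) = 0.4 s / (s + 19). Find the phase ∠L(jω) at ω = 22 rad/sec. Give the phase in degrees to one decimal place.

40.8°

∠(j22) = 90.00°
∠(j22 + 19) = arctan(22/19) = 49.18°
∠L(j22) = 90.00° − 49.18° = 40.82°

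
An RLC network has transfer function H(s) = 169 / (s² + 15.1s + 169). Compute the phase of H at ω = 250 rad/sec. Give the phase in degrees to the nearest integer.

-177°

∠[(j250)² + 15.1(j250) + 169] = ∠[-62331 + j3775] = 176.53°
∠H(j250) = −176.53° = -176.53°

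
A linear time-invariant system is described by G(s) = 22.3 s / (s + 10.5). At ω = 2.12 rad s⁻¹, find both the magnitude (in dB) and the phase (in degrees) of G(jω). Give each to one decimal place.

|j2.12| = 2.12
|j2.12 + 10.5| = √(2.12² + 10.5²) = 10.71
|G(j2.12)| = 22.3 × 2.12 / 10.71 = 4.4134
20 log₁₀(4.4134) = 12.90 dB
∠(j2.12) = 90.00°
∠(j2.12 + 10.5) = arctan(2.12/10.5) = 11.41°
∠G(j2.12) = 90.00° − 11.41° = 78.59°

|G| = 12.9 dB, ∠G = 78.6°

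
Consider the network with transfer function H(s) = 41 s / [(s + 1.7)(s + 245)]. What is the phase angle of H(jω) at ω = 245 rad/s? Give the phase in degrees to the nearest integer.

-45°

∠(j245) = 90.00°
∠(j245 + 1.7) = arctan(245/1.7) = 89.60°
∠(j245 + 245) = arctan(245/245) = 45.00°
∠H(j245) = 90.00° − (89.60° + 45.00°) = -44.60°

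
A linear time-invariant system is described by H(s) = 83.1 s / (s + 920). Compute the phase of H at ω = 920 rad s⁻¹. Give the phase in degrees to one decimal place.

45.0°

∠(j920) = 90.00°
∠(j920 + 920) = arctan(920/920) = 45.00°
∠H(j920) = 90.00° − 45.00° = 45.00°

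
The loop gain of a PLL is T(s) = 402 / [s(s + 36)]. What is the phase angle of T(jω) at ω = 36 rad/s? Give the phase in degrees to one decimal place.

∠(j36 + 36) = arctan(36/36) = 45.00°
∠(j36) = 90.00°
∠T(j36) = − (45.00° + 90.00°) = -135.00°

-135.0 deg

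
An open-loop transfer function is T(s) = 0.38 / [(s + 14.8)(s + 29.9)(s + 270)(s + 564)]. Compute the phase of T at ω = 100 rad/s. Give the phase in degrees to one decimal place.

∠(j100 + 14.8) = arctan(100/14.8) = 81.58°
∠(j100 + 29.9) = arctan(100/29.9) = 73.35°
∠(j100 + 270) = arctan(100/270) = 20.32°
∠(j100 + 564) = arctan(100/564) = 10.05°
∠T(j100) = − (81.58° + 73.35° + 20.32° + 10.05°) = -185.31°

-185.3°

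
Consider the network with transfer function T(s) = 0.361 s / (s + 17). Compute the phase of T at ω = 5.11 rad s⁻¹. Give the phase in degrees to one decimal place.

73.3°

∠(j5.11) = 90.00°
∠(j5.11 + 17) = arctan(5.11/17) = 16.73°
∠T(j5.11) = 90.00° − 16.73° = 73.27°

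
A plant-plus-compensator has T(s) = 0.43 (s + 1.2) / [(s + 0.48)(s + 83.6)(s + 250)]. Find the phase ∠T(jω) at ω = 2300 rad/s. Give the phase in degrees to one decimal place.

∠(j2300 + 1.2) = arctan(2300/1.2) = 89.97°
∠(j2300 + 0.48) = arctan(2300/0.48) = 89.99°
∠(j2300 + 83.6) = arctan(2300/83.6) = 87.92°
∠(j2300 + 250) = arctan(2300/250) = 83.80°
∠T(j2300) = 89.97° − (89.99° + 87.92° + 83.80°) = -171.73°

-171.7°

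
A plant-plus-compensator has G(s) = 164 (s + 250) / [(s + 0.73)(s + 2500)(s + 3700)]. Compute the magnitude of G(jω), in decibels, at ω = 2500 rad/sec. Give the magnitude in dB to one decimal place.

-99.6 dB

|j2500 + 250| = √(2500² + 250²) = 2512
|j2500 + 0.73| = √(2500² + 0.73²) = 2500
|j2500 + 2500| = √(2500² + 2500²) = 3536
|j2500 + 3700| = √(2500² + 3700²) = 4465
|G(j2500)| = 164 × 2512 / (2500 × 3536 × 4465) = 1.044e-05
20 log₁₀(1.044e-05) = -99.63 dB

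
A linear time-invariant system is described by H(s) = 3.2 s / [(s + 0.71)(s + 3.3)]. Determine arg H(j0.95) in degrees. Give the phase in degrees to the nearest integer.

21°

∠(j0.95) = 90.00°
∠(j0.95 + 0.71) = arctan(0.95/0.71) = 53.23°
∠(j0.95 + 3.3) = arctan(0.95/3.3) = 16.06°
∠H(j0.95) = 90.00° − (53.23° + 16.06°) = 20.71°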